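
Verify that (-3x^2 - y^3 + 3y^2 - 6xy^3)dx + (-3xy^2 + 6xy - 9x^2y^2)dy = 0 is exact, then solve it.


Check exactness: ∂M/∂y = -3y^2 + 6y - 18xy^2 and ∂N/∂x = -3y^2 + 6y - 18xy^2; equal, so the equation is exact.
Integrate M with respect to x (treating y as constant): ∫M dx = -x^3 - xy^3 + 3xy^2 - 3x^2y^3 + h(y).
Differentiate w.r.t. y and set equal to N: all terms match, so h'(y) = 0 and h is a constant absorbed into C.
General solution: -x^3 - xy^3 + 3xy^2 - 3x^2y^3 = C.


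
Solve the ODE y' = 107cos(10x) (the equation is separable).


g(y) = 1, so integrate directly: y = ∫ 107cos(10x) dx = (107/10)sin(10x) + C.


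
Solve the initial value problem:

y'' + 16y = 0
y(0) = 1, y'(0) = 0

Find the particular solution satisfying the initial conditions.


Characteristic roots of r² + 16 = 0 are ±4i, so y = C₁cos(4x) + C₂sin(4x).
Apply y(0) = 1: C₁ = 1. Differentiate and apply y'(0) = 0: 4·C₂ = 0, so C₂ = 0.
Particular solution: y = cos(4x).


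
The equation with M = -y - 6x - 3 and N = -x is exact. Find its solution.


Check exactness: ∂M/∂y = -1 and ∂N/∂x = -1; equal, so the equation is exact.
Integrate M with respect to x (treating y as constant): ∫M dx = -xy - 3x^2 - 3x + h(y).
Differentiate w.r.t. y and set equal to N: all terms match, so h'(y) = 0 and h is a constant absorbed into C.
General solution: -xy - 3x^2 - 3x = C.


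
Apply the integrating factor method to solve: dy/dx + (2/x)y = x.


P(x) = 2/x ⇒ μ = x^2.
(x^2 y)' = x^3 ⇒ x^2 y = x^4/(4) + C.
Solve for y: y = (1/4)x^2 + C/x^2.


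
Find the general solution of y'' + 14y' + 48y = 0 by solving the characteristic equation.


Characteristic equation: r² + 14r + 48 = 0.
Factor: (r + 6)(r + 8) = 0 ⇒ r = -6, -8 (distinct real).
General solution: y = C₁e^(-6x) + C₂e^(-8x).


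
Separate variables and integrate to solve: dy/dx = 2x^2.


Integrate both sides with respect to x: y = ∫ 2x^2 dx = (2/3)x^3 + C.


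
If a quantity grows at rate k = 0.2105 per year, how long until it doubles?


Exponential growth: P(t) = P₀ e^(0.2105t). Set P(t)/P₀ = 2: e^(0.2105t) = 2.
Solve: t = ln(2)/0.2105 ≈ 3.29 years.


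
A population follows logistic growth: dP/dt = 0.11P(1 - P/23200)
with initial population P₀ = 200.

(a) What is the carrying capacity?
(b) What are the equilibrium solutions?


Logistic ODE dP/dt = 0.11P(1 - P/23200) has equilibria where dP/dt = 0, i.e. P = 0 or P = 23200.
The coefficient (1 - P/K) = 0 when P = K, identifying K = 23200 as the carrying capacity.
(a) K = 23200; (b) equilibria P = 0 and P = 23200.


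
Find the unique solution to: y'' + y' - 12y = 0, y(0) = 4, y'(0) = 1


Characteristic roots of r² + r - 12 = 0 are 3, -4.
General solution y = c₁ e^(3x) + c₂ e^(-4x).
Apply y(0) = 4: c₁ + c₂ = 4. Apply y'(0) = 1: 3 c₁ - 4 c₂ = 1.
Solve: c₁ = 17/7, c₂ = 11/7.
Particular solution: y = (17/7)e^(3x) + (11/7)e^(-4x).


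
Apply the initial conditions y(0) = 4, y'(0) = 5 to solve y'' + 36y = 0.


Characteristic roots of r² + 36 = 0 are ±6i, so y = C₁cos(6x) + C₂sin(6x).
Apply y(0) = 4: C₁ = 4. Differentiate and apply y'(0) = 5: 6·C₂ = 5, so C₂ = 5/6.
Particular solution: y = 4cos(6x) + (5/6)sin(6x).


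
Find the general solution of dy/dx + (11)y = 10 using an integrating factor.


P(x) = 11, Q(x) = 10; integrating factor μ = e^(11x).
(μ y)' = 10e^(11x) ⇒ μ y = (10/11)e^(11x) + C.
Divide by μ: y = 10/11 + Ce^(-11x).


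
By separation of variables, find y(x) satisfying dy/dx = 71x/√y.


Separate: √y dy = 71x dx.
Integrate: (2/3)y^(3/2) = (71/2)x² + C.


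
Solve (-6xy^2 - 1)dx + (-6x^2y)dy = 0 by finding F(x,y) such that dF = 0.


Check exactness: ∂M/∂y = -12xy and ∂N/∂x = -12xy; equal, so the equation is exact.
Integrate M with respect to x (treating y as constant): ∫M dx = -3x^2y^2 - x + h(y).
Differentiate w.r.t. y and set equal to N: all terms match, so h'(y) = 0 and h is a constant absorbed into C.
General solution: -3x^2y^2 - x = C.


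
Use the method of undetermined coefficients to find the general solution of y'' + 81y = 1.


Homogeneous part: r² + 81 = 0 ⇒ r = ±9i, so y_h = C₁cos(9x) + C₂sin(9x).
Try constant y_p = A; plug in: 81A = 1 ⇒ A = 1/81.
General solution: y = C₁cos(9x) + C₂sin(9x) + 1/81.


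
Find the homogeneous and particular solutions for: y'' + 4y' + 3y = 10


Characteristic roots of r² + 4r + 3 = 0 are -3, -1.
y_h = C₁e^(-3x) + C₂e^(-x).
Constant forcing; try y_p = A. Then 3A = 10 ⇒ A = 10/3.
General solution: y = C₁e^(-3x) + C₂e^(-x) + 10/3.


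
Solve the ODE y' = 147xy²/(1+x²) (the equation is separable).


Separate: dy/y² = 147x/(1+x²) dx.
Integrate LHS: ∫ dy/y² = -1/y.
Integrate RHS via u = 1+x²: (147/2)ln(1+x²) + C.
Result: -1/y = (147/2)ln(1+x²) + C.


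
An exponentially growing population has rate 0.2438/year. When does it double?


Exponential growth: P(t) = P₀ e^(0.2438t). Set P(t)/P₀ = 2: e^(0.2438t) = 2.
Solve: t = ln(2)/0.2438 ≈ 2.84 years.


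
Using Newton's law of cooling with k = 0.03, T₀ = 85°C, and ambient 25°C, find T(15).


Newton's law: dT/dt = -k(T - T_a) has solution T(t) = T_a + (T₀ - T_a)e^(-kt).
Plug in T_a = 25, T₀ = 85, k = 0.03, t = 15: T(15) = 25 + (60)e^(-0.45) ≈ 63.3°C.


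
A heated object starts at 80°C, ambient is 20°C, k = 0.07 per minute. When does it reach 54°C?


From T(t) = T_a + (T₀ - T_a)e^(-kt), set T(t) = 54:
(54 - 20) / (80 - 20) = e^(-0.07t), so t = -ln(0.567)/0.07 ≈ 8.1 minutes.


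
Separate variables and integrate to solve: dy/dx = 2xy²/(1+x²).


Separate: dy/y² = 2x/(1+x²) dx.
Integrate LHS: ∫ dy/y² = -1/y.
Integrate RHS via u = 1+x²: ln(1+x²) + C.
Result: -1/y = ln(1+x²) + C.


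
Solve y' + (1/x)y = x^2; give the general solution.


P(x) = 1/x ⇒ μ = x^1.
(x^1 y)' = x^3 ⇒ x^1 y = x^4/(4) + C.
Solve for y: y = (1/4)x^3 + C/x^1.


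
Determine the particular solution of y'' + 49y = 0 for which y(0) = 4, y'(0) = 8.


Characteristic roots of r² + 49 = 0 are ±7i, so y = C₁cos(7x) + C₂sin(7x).
Apply y(0) = 4: C₁ = 4. Differentiate and apply y'(0) = 8: 7·C₂ = 8, so C₂ = 8/7.
Particular solution: y = 4cos(7x) + (8/7)sin(7x).


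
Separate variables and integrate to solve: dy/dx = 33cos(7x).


g(y) = 1, so integrate directly: y = ∫ 33cos(7x) dx = (33/7)sin(7x) + C.


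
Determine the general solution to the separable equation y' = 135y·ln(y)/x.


Separate: dy/[y ln(y)] = 135 dx/x.
Substitute u = ln(y): du/u = 135 dx/x.
Integrate: ln|ln(y)| = 135ln|x| + C₀, hence ln(y) = C·x^135.


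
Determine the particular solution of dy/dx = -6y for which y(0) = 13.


General solution of y' = -6y is y = Ce^(-6x).
Apply y(0) = 13: C = 13.
Particular solution: y = 13e^(-6x).


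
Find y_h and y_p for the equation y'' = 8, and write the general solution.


Characteristic polynomial (r - 0)² = 0; repeated root r = 0.
y_h = (C₁ + C₂x). Forcing matches the repeated root (resonance), so try y_p = Ax².
Substitute and solve for A: 2A = 8, so A = 4.
General solution: y = C₁ + C₂x + 4x².


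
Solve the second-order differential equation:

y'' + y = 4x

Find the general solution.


Homogeneous: r² + 1 = 0 ⇒ r = ±1i, y_h = C₁cos(x) + C₂sin(x).
Polynomial forcing; try y_p = Ax + B. Then y_p'' + 1 y_p = 1(Ax + B) = 4x, so B = 0 and A = 4.
General solution: y = C₁cos(x) + C₂sin(x) + 4x.


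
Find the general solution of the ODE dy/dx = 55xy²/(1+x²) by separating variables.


Separate: dy/y² = 55x/(1+x²) dx.
Integrate LHS: ∫ dy/y² = -1/y.
Integrate RHS via u = 1+x²: (55/2)ln(1+x²) + C.
Result: -1/y = (55/2)ln(1+x²) + C.


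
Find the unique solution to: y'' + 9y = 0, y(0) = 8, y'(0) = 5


Characteristic roots of r² + 9 = 0 are ±3i, so y = C₁cos(3x) + C₂sin(3x).
Apply y(0) = 8: C₁ = 8. Differentiate and apply y'(0) = 5: 3·C₂ = 5, so C₂ = 5/3.
Particular solution: y = 8cos(3x) + (5/3)sin(3x).


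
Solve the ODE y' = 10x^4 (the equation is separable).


Integrate both sides with respect to x: y = ∫ 10x^4 dx = 2x^5 + C.


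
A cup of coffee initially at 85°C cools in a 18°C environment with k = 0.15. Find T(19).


Newton's law: dT/dt = -k(T - T_a) has solution T(t) = T_a + (T₀ - T_a)e^(-kt).
Plug in T_a = 18, T₀ = 85, k = 0.15, t = 19: T(19) = 18 + (67)e^(-2.85) ≈ 21.9°C.


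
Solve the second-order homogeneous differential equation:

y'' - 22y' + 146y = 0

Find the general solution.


Characteristic equation: r² - 22r + 146 = 0.
Discriminant is negative; roots r = 11 ± 5i (complex conjugate pair).
General solution uses e^(α x)(C₁ cos(β x) + C₂ sin(β x)): y = e^(11x)(C₁cos(5x) + C₂sin(5x)).


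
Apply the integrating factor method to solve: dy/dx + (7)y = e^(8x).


P(x) = 7 ⇒ μ = e^(7x).
(μ y)' = e^(15x) ⇒ μ y = e^(15x)/15 + C.
Divide by μ: y = (1/15)e^(8x) + Ce^(-7x).


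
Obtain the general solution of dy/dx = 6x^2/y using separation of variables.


Separate variables: y dy = 6x^2 dx.
Integrate both sides: y²/2 = 2x^3 + C₀.
Multiply by 2: y² = 4x^3 + C.


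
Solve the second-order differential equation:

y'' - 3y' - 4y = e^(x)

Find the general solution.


Characteristic roots of r² - 3r - 4 = 0 are -1, 4.
y_h = C₁e^(-x) + C₂e^(4x).
Forcing exponent 1 is not a characteristic root; try y_p = Ae^(x).
Substitute: A·(1 + (-3)·1 + (-4)) = A·-6 = 1, so A = -1/6.
General solution: y = C₁e^(-x) + C₂e^(4x) - (1/6)e^(x).


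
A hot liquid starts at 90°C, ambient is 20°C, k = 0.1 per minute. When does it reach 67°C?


From T(t) = T_a + (T₀ - T_a)e^(-kt), set T(t) = 67:
(67 - 20) / (90 - 20) = e^(-0.1t), so t = -ln(0.671)/0.1 ≈ 4.0 minutes.


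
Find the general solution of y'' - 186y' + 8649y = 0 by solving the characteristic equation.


Characteristic equation: r² - 186r + 8649 = 0, i.e. (r - 93)² = 0.
Repeated root r = 93; include an x factor for the second linearly independent solution.
General solution: y = (C₁ + C₂x)e^(93x).


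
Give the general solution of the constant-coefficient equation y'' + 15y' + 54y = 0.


Characteristic equation: r² + 15r + 54 = 0.
Factor: (r + 6)(r + 9) = 0 ⇒ r = -6, -9 (distinct real).
General solution: y = C₁e^(-6x) + C₂e^(-9x).


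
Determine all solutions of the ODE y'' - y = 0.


Characteristic equation: r² - 1 = 0.
Factor: (r + 1)(r - 1) = 0 ⇒ r = -1, 1 (distinct real).
General solution: y = C₁e^(-x) + C₂e^(x).


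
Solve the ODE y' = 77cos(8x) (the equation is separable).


g(y) = 1, so integrate directly: y = ∫ 77cos(8x) dx = (77/8)sin(8x) + C.


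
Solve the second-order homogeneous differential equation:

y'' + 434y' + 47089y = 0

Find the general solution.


Characteristic equation: r² + 434r + 47089 = 0, i.e. (r + 217)² = 0.
Repeated root r = -217; include an x factor for the second linearly independent solution.
General solution: y = (C₁ + C₂x)e^(-217x).


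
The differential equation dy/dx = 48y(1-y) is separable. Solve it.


Separate: dy/[y(1-y)] = 48 dx.
Partial fractions: 1/[y(1-y)] = 1/y + 1/(1-y).
Integrate: ln|y/(1-y)| = 48x + C₀.
Solve for y: y = 1/(1 + Ce^(-48x)).


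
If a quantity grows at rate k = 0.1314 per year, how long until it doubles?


Exponential growth: P(t) = P₀ e^(0.1314t). Set P(t)/P₀ = 2: e^(0.1314t) = 2.
Solve: t = ln(2)/0.1314 ≈ 5.28 years.


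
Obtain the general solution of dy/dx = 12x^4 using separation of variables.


Integrate both sides with respect to x: y = ∫ 12x^4 dx = (12/5)x^5 + C.


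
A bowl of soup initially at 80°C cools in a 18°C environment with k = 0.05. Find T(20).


Newton's law: dT/dt = -k(T - T_a) has solution T(t) = T_a + (T₀ - T_a)e^(-kt).
Plug in T_a = 18, T₀ = 80, k = 0.05, t = 20: T(20) = 18 + (62)e^(-1.00) ≈ 40.8°C.


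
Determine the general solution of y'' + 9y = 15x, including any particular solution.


Homogeneous: r² + 9 = 0 ⇒ r = ±3i, y_h = C₁cos(3x) + C₂sin(3x).
Polynomial forcing; try y_p = Ax + B. Then y_p'' + 9 y_p = 9(Ax + B) = 15x, so B = 0 and A = 5/3.
General solution: y = C₁cos(3x) + C₂sin(3x) + (5/3)x.


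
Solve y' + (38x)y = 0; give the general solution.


P(x) = 38x ⇒ μ = e^(19x²).
Q(x) = 0 so μ y is constant: y = Ce^(-19x²).


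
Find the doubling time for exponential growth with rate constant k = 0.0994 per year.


Exponential growth: P(t) = P₀ e^(0.0994t). Set P(t)/P₀ = 2: e^(0.0994t) = 2.
Solve: t = ln(2)/0.0994 ≈ 6.97 years.


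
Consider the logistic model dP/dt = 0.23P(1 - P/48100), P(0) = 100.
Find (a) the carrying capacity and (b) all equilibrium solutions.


Logistic ODE dP/dt = 0.23P(1 - P/48100) has equilibria where dP/dt = 0, i.e. P = 0 or P = 48100.
The coefficient (1 - P/K) = 0 when P = K, identifying K = 48100 as the carrying capacity.
(a) K = 48100; (b) equilibria P = 0 and P = 48100.


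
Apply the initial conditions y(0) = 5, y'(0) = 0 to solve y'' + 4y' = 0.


Characteristic roots of r² + 4r = 0 are 0, -4.
General solution y = c₁ + c₂ e^(-4x).
Apply y(0) = 5: c₁ + c₂ = 5. Apply y'(0) = 0: 0 c₁ - 4 c₂ = 0.
Solve: c₁ = 5, c₂ = 0.
Particular solution: y = 5 + 0e^(-4x).


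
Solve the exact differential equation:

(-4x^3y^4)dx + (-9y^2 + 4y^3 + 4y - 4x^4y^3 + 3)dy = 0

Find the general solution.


Check exactness: ∂M/∂y = -16x^3y^3 and ∂N/∂x = -16x^3y^3; equal, so the equation is exact.
Integrate M with respect to x (treating y as constant): ∫M dx = -x^4y^4 + h(y).
Differentiate w.r.t. y and set equal to N: the x-dependent terms already match, leaving h'(y) = -9y^2 + 4y^3 + 4y + 3. Integrate: h(y) = -3y^3 + y^4 + 2y^2 + 3y.
So F(x,y) = -3y^3 + y^4 + 2y^2 - x^4y^4 + 3y.
General solution: -3y^3 + y^4 + 2y^2 - x^4y^4 + 3y = C.


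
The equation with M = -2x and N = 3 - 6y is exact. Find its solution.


Check exactness: ∂M/∂y = 0 and ∂N/∂x = 0; equal, so the equation is exact.
Integrate M with respect to x (treating y as constant): ∫M dx = -x^2 + h(y).
Differentiate w.r.t. y and set equal to N: the x-dependent terms already match, leaving h'(y) = 3 - 6y. Integrate: h(y) = 3y - 3y^2.
So F(x,y) = 3y - x^2 - 3y^2.
General solution: 3y - x^2 - 3y^2 = C.


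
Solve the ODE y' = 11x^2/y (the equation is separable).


Separate variables: y dy = 11x^2 dx.
Integrate both sides: y²/2 = (11/3)x^3 + C₀.
Multiply by 2: y² = (22/3)x^3 + C.


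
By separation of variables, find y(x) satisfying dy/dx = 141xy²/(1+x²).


Separate: dy/y² = 141x/(1+x²) dx.
Integrate LHS: ∫ dy/y² = -1/y.
Integrate RHS via u = 1+x²: (141/2)ln(1+x²) + C.
Result: -1/y = (141/2)ln(1+x²) + C.


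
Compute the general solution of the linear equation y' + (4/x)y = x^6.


P(x) = 4/x ⇒ μ = x^4.
(x^4 y)' = x^10 ⇒ x^4 y = x^11/(11) + C.
Solve for y: y = (1/11)x^7 + C/x^4.


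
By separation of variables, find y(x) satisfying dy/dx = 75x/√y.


Separate: √y dy = 75x dx.
Integrate: (2/3)y^(3/2) = (75/2)x² + C.


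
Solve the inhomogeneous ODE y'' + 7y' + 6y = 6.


Characteristic roots of r² + 7r + 6 = 0 are -1, -6.
y_h = C₁e^(-x) + C₂e^(-6x).
Constant forcing; try y_p = A. Then 6A = 6 ⇒ A = 1.
General solution: y = C₁e^(-x) + C₂e^(-6x) + 1.


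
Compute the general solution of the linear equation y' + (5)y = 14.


P(x) = 5, Q(x) = 14; integrating factor μ = e^(5x).
(μ y)' = 14e^(5x) ⇒ μ y = (14/5)e^(5x) + C.
Divide by μ: y = 14/5 + Ce^(-5x).


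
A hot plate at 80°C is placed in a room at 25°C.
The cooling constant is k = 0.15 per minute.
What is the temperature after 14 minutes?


Newton's law: dT/dt = -k(T - T_a) has solution T(t) = T_a + (T₀ - T_a)e^(-kt).
Plug in T_a = 25, T₀ = 80, k = 0.15, t = 14: T(14) = 25 + (55)e^(-2.10) ≈ 31.7°C.


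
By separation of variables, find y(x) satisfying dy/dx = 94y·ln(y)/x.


Separate: dy/[y ln(y)] = 94 dx/x.
Substitute u = ln(y): du/u = 94 dx/x.
Integrate: ln|ln(y)| = 94ln|x| + C₀, hence ln(y) = C·x^94.


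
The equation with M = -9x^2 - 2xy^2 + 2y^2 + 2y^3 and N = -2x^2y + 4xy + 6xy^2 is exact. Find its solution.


Check exactness: ∂M/∂y = -4xy + 4y + 6y^2 and ∂N/∂x = -4xy + 4y + 6y^2; equal, so the equation is exact.
Integrate M with respect to x (treating y as constant): ∫M dx = -3x^3 - x^2y^2 + 2xy^2 + 2xy^3 + h(y).
Differentiate w.r.t. y and set equal to N: all terms match, so h'(y) = 0 and h is a constant absorbed into C.
General solution: -3x^3 - x^2y^2 + 2xy^2 + 2xy^3 = C.


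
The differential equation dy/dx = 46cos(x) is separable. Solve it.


g(y) = 1, so integrate directly: y = ∫ 46cos(x) dx = 46sin(x) + C.


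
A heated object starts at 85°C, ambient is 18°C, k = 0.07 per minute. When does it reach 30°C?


From T(t) = T_a + (T₀ - T_a)e^(-kt), set T(t) = 30:
(30 - 18) / (85 - 18) = e^(-0.07t), so t = -ln(0.179)/0.07 ≈ 24.6 minutes.


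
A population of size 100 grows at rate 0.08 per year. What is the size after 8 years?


The ODE dP/dt = 0.08P has solution P(t) = P(0)e^(0.08t).
Substitute P(0) = 100 and t = 8: P(8) = 100 e^(0.64) ≈ 190.


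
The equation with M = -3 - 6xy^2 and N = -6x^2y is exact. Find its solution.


Check exactness: ∂M/∂y = -12xy and ∂N/∂x = -12xy; equal, so the equation is exact.
Integrate M with respect to x (treating y as constant): ∫M dx = -3x - 3x^2y^2 + h(y).
Differentiate w.r.t. y and set equal to N: all terms match, so h'(y) = 0 and h is a constant absorbed into C.
General solution: -3x - 3x^2y^2 = C.


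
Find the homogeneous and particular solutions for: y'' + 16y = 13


Homogeneous part: r² + 16 = 0 ⇒ r = ±4i, so y_h = C₁cos(4x) + C₂sin(4x).
Try constant y_p = A; plug in: 16A = 13 ⇒ A = 13/16.
General solution: y = C₁cos(4x) + C₂sin(4x) + 13/16.


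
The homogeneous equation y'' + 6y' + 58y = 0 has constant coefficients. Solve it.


Characteristic equation: r² + 6r + 58 = 0.
Discriminant is negative; roots r = -3 ± 7i (complex conjugate pair).
General solution uses e^(α x)(C₁ cos(β x) + C₂ sin(β x)): y = e^(-3x)(C₁cos(7x) + C₂sin(7x)).


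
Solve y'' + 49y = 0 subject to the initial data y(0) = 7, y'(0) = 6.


Characteristic roots of r² + 49 = 0 are ±7i, so y = C₁cos(7x) + C₂sin(7x).
Apply y(0) = 7: C₁ = 7. Differentiate and apply y'(0) = 6: 7·C₂ = 6, so C₂ = 6/7.
Particular solution: y = 7cos(7x) + (6/7)sin(7x).


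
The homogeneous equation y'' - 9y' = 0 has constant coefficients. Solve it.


Characteristic equation: r² - 9r = 0.
Factor: (r - 9)(r - 0) = 0 ⇒ r = 9, 0 (distinct real).
General solution: y = C₁e^(9x) + C₂.


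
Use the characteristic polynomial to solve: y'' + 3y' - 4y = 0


Characteristic equation: r² + 3r - 4 = 0.
Factor: (r - 1)(r + 4) = 0 ⇒ r = 1, -4 (distinct real).
General solution: y = C₁e^(x) + C₂e^(-4x).


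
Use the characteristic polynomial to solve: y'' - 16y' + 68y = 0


Characteristic equation: r² - 16r + 68 = 0.
Discriminant is negative; roots r = 8 ± 2i (complex conjugate pair).
General solution uses e^(α x)(C₁ cos(β x) + C₂ sin(β x)): y = e^(8x)(C₁cos(2x) + C₂sin(2x)).


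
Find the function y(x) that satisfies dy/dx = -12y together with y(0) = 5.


General solution of y' = -12y is y = Ce^(-12x).
Apply y(0) = 5: C = 5.
Particular solution: y = 5e^(-12x).


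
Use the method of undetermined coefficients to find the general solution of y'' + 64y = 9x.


Homogeneous: r² + 64 = 0 ⇒ r = ±8i, y_h = C₁cos(8x) + C₂sin(8x).
Polynomial forcing; try y_p = Ax + B. Then y_p'' + 64 y_p = 64(Ax + B) = 9x, so B = 0 and A = 9/64.
General solution: y = C₁cos(8x) + C₂sin(8x) + (9/64)x.


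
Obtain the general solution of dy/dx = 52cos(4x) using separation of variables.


g(y) = 1, so integrate directly: y = ∫ 52cos(4x) dx = 13sin(4x) + C.


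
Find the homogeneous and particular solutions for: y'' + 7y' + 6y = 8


Characteristic roots of r² + 7r + 6 = 0 are -1, -6.
y_h = C₁e^(-x) + C₂e^(-6x).
Constant forcing; try y_p = A. Then 6A = 8 ⇒ A = 4/3.
General solution: y = C₁e^(-x) + C₂e^(-6x) + 4/3.


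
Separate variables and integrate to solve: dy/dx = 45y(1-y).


Separate: dy/[y(1-y)] = 45 dx.
Partial fractions: 1/[y(1-y)] = 1/y + 1/(1-y).
Integrate: ln|y/(1-y)| = 45x + C₀.
Solve for y: y = 1/(1 + Ce^(-45x)).


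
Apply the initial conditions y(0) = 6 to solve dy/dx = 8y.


General solution of y' = 8y is y = Ce^(8x).
Apply y(0) = 6: C = 6.
Particular solution: y = 6e^(8x).


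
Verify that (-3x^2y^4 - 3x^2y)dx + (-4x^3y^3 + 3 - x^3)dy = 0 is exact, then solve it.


Check exactness: ∂M/∂y = -12x^2y^3 - 3x^2 and ∂N/∂x = -12x^2y^3 - 3x^2; equal, so the equation is exact.
Integrate M with respect to x (treating y as constant): ∫M dx = -x^3y^4 - x^3y + h(y).
Differentiate w.r.t. y and set equal to N: the x-dependent terms already match, leaving h'(y) = 3. Integrate: h(y) = 3y.
So F(x,y) = -x^3y^4 + 3y - x^3y.
General solution: -x^3y^4 + 3y - x^3y = C.


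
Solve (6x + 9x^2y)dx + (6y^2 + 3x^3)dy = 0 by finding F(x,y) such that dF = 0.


Check exactness: ∂M/∂y = 9x^2 and ∂N/∂x = 9x^2; equal, so the equation is exact.
Integrate M with respect to x (treating y as constant): ∫M dx = 3x^2 + 3x^3y + h(y).
Differentiate w.r.t. y and set equal to N: the x-dependent terms already match, leaving h'(y) = 6y^2. Integrate: h(y) = 2y^3.
So F(x,y) = 2y^3 + 3x^2 + 3x^3y.
General solution: 2y^3 + 3x^2 + 3x^3y = C.


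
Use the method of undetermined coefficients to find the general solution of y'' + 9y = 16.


Homogeneous part: r² + 9 = 0 ⇒ r = ±3i, so y_h = C₁cos(3x) + C₂sin(3x).
Try constant y_p = A; plug in: 9A = 16 ⇒ A = 16/9.
General solution: y = C₁cos(3x) + C₂sin(3x) + 16/9.


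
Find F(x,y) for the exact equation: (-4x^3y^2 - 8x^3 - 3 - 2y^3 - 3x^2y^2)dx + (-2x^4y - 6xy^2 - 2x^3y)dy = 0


Check exactness: ∂M/∂y = -8x^3y - 6y^2 - 6x^2y and ∂N/∂x = -8x^3y - 6y^2 - 6x^2y; equal, so the equation is exact.
Integrate M with respect to x (treating y as constant): ∫M dx = -x^4y^2 - 2x^4 - 3x - 2xy^3 - x^3y^2 + h(y).
Differentiate w.r.t. y and set equal to N: all terms match, so h'(y) = 0 and h is a constant absorbed into C.
General solution: -x^4y^2 - 2x^4 - 3x - 2xy^3 - x^3y^2 = C.


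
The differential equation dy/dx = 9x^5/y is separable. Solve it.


Separate variables: y dy = 9x^5 dx.
Integrate both sides: y²/2 = (3/2)x^6 + C₀.
Multiply by 2: y² = 3x^6 + C.


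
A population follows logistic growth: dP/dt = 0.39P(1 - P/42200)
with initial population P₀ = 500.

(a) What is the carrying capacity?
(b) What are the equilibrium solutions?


Logistic ODE dP/dt = 0.39P(1 - P/42200) has equilibria where dP/dt = 0, i.e. P = 0 or P = 42200.
The coefficient (1 - P/K) = 0 when P = K, identifying K = 42200 as the carrying capacity.
(a) K = 42200; (b) equilibria P = 0 and P = 42200.


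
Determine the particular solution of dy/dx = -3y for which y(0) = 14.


General solution of y' = -3y is y = Ce^(-3x).
Apply y(0) = 14: C = 14.
Particular solution: y = 14e^(-3x).


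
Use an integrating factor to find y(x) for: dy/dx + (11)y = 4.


P(x) = 11, Q(x) = 4; integrating factor μ = e^(11x).
(μ y)' = 4e^(11x) ⇒ μ y = (4/11)e^(11x) + C.
Divide by μ: y = 4/11 + Ce^(-11x).


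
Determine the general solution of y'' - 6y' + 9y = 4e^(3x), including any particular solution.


Characteristic polynomial (r - 3)² = 0; repeated root r = 3.
y_h = (C₁ + C₂x)e^(3x). Forcing matches the repeated root (resonance), so try y_p = Ax² e^(3x).
Substitute and solve for A: 2A = 4, so A = 2.
General solution: y = (C₁ + C₂x + 2x²)e^(3x).


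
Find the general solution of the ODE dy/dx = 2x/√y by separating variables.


Separate: √y dy = 2x dx.
Integrate: (2/3)y^(3/2) = x² + C.


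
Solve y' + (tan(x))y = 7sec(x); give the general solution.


P(x) = tan(x) ⇒ μ = e^(∫tan(x)dx) = sec(x).
(sec(x) y)' = 7sec²(x) ⇒ sec(x) y = 7tan(x) + C.
Multiply by cos(x): y = 7sin(x) + C·cos(x).


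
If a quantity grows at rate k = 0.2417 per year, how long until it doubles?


Exponential growth: P(t) = P₀ e^(0.2417t). Set P(t)/P₀ = 2: e^(0.2417t) = 2.
Solve: t = ln(2)/0.2417 ≈ 2.87 years.


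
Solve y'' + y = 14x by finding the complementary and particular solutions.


Homogeneous: r² + 1 = 0 ⇒ r = ±1i, y_h = C₁cos(x) + C₂sin(x).
Polynomial forcing; try y_p = Ax + B. Then y_p'' + 1 y_p = 1(Ax + B) = 14x, so B = 0 and A = 14.
General solution: y = C₁cos(x) + C₂sin(x) + 14x.


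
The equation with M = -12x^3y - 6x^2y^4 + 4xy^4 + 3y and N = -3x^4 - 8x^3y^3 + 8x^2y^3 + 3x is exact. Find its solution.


Check exactness: ∂M/∂y = -12x^3 - 24x^2y^3 + 16xy^3 + 3 and ∂N/∂x = -12x^3 - 24x^2y^3 + 16xy^3 + 3; equal, so the equation is exact.
Integrate M with respect to x (treating y as constant): ∫M dx = -3x^4y - 2x^3y^4 + 2x^2y^4 + 3xy + h(y).
Differentiate w.r.t. y and set equal to N: all terms match, so h'(y) = 0 and h is a constant absorbed into C.
General solution: -3x^4y - 2x^3y^4 + 2x^2y^4 + 3xy = C.


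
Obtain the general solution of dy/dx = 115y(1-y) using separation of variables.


Separate: dy/[y(1-y)] = 115 dx.
Partial fractions: 1/[y(1-y)] = 1/y + 1/(1-y).
Integrate: ln|y/(1-y)| = 115x + C₀.
Solve for y: y = 1/(1 + Ce^(-115x)).


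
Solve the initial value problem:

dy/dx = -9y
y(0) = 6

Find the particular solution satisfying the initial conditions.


General solution of y' = -9y is y = Ce^(-9x).
Apply y(0) = 6: C = 6.
Particular solution: y = 6e^(-9x).


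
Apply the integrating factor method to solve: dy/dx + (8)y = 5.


P(x) = 8, Q(x) = 5; integrating factor μ = e^(8x).
(μ y)' = 5e^(8x) ⇒ μ y = (5/8)e^(8x) + C.
Divide by μ: y = 5/8 + Ce^(-8x).


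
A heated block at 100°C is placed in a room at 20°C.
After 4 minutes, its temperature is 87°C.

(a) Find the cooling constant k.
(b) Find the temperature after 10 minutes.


Newton's law: T(t) = T_a + (T₀ - T_a)e^(-kt).
(a) Use T(4) = 87: (87 - 20)/(100 - 20) = e^(-k·4), so k = -ln(0.838)/4 ≈ 0.0443.
(b) Apply k to t = 10: T(10) = 20 + (80)e^(-0.443) ≈ 71.4°C.


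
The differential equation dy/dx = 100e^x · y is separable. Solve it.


Separate variables: dy/y = 100e^x dx.
Integrate: ln|y| = 100e^x + C₀.
Exponentiate: y = Ce^(100e^x).


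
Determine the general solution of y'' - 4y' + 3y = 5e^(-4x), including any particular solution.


Characteristic roots of r² - 4r + 3 = 0 are 3, 1.
y_h = C₁e^(3x) + C₂e^(x).
Forcing exponent -4 is not a characteristic root; try y_p = Ae^(-4x).
Substitute: A·(16 + (-4)·-4 + (3)) = A·35 = 5, so A = 1/7.
General solution: y = C₁e^(3x) + C₂e^(x) + (1/7)e^(-4x).


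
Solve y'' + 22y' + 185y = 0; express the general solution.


Characteristic equation: r² + 22r + 185 = 0.
Discriminant is negative; roots r = -11 ± 8i (complex conjugate pair).
General solution uses e^(α x)(C₁ cos(β x) + C₂ sin(β x)): y = e^(-11x)(C₁cos(8x) + C₂sin(8x)).


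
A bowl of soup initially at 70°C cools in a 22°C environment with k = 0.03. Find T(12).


Newton's law: dT/dt = -k(T - T_a) has solution T(t) = T_a + (T₀ - T_a)e^(-kt).
Plug in T_a = 22, T₀ = 70, k = 0.03, t = 12: T(12) = 22 + (48)e^(-0.36) ≈ 55.5°C.


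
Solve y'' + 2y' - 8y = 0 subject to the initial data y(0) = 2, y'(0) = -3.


Characteristic roots of r² + 2r - 8 = 0 are 2, -4.
General solution y = c₁ e^(2x) + c₂ e^(-4x).
Apply y(0) = 2: c₁ + c₂ = 2. Apply y'(0) = -3: 2 c₁ - 4 c₂ = -3.
Solve: c₁ = 5/6, c₂ = 7/6.
Particular solution: y = (5/6)e^(2x) + (7/6)e^(-4x).


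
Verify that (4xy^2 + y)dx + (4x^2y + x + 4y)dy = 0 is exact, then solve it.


Check exactness: ∂M/∂y = 8xy + 1 and ∂N/∂x = 8xy + 1; equal, so the equation is exact.
Integrate M with respect to x (treating y as constant): ∫M dx = 2x^2y^2 + xy + h(y).
Differentiate w.r.t. y and set equal to N: the x-dependent terms already match, leaving h'(y) = 4y. Integrate: h(y) = 2y^2.
So F(x,y) = 2x^2y^2 + xy + 2y^2.
General solution: 2x^2y^2 + xy + 2y^2 = C.


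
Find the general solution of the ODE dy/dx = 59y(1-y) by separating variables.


Separate: dy/[y(1-y)] = 59 dx.
Partial fractions: 1/[y(1-y)] = 1/y + 1/(1-y).
Integrate: ln|y/(1-y)| = 59x + C₀.
Solve for y: y = 1/(1 + Ce^(-59x)).


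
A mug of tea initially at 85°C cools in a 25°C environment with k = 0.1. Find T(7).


Newton's law: dT/dt = -k(T - T_a) has solution T(t) = T_a + (T₀ - T_a)e^(-kt).
Plug in T_a = 25, T₀ = 85, k = 0.1, t = 7: T(7) = 25 + (60)e^(-0.70) ≈ 54.8°C.


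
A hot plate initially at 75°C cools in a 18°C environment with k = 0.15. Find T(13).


Newton's law: dT/dt = -k(T - T_a) has solution T(t) = T_a + (T₀ - T_a)e^(-kt).
Plug in T_a = 18, T₀ = 75, k = 0.15, t = 13: T(13) = 18 + (57)e^(-1.95) ≈ 26.1°C.


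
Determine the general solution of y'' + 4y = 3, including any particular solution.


Homogeneous part: r² + 4 = 0 ⇒ r = ±2i, so y_h = C₁cos(2x) + C₂sin(2x).
Try constant y_p = A; plug in: 4A = 3 ⇒ A = 3/4.
General solution: y = C₁cos(2x) + C₂sin(2x) + 3/4.


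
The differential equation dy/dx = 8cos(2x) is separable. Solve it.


g(y) = 1, so integrate directly: y = ∫ 8cos(2x) dx = 4sin(2x) + C.


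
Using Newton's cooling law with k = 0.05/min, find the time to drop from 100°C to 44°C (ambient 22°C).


From T(t) = T_a + (T₀ - T_a)e^(-kt), set T(t) = 44:
(44 - 22) / (100 - 22) = e^(-0.05t), so t = -ln(0.282)/0.05 ≈ 25.3 minutes.


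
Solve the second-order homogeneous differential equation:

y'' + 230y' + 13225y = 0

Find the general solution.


Characteristic equation: r² + 230r + 13225 = 0, i.e. (r + 115)² = 0.
Repeated root r = -115; include an x factor for the second linearly independent solution.
General solution: y = (C₁ + C₂x)e^(-115x).


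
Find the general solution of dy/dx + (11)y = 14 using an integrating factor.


P(x) = 11, Q(x) = 14; integrating factor μ = e^(11x).
(μ y)' = 14e^(11x) ⇒ μ y = (14/11)e^(11x) + C.
Divide by μ: y = 14/11 + Ce^(-11x).


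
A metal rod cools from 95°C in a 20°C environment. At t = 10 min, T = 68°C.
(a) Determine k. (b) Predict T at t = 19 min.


Newton's law: T(t) = T_a + (T₀ - T_a)e^(-kt).
(a) Use T(10) = 68: (68 - 20)/(95 - 20) = e^(-k·10), so k = -ln(0.640)/10 ≈ 0.0446.
(b) Apply k to t = 19: T(19) = 20 + (75)e^(-0.848) ≈ 52.1°C.


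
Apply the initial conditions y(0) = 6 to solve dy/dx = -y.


General solution of y' = -y is y = Ce^(-x).
Apply y(0) = 6: C = 6.
Particular solution: y = 6e^(-x).


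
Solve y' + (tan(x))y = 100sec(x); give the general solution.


P(x) = tan(x) ⇒ μ = e^(∫tan(x)dx) = sec(x).
(sec(x) y)' = 100sec²(x) ⇒ sec(x) y = 100tan(x) + C.
Multiply by cos(x): y = 100sin(x) + C·cos(x).


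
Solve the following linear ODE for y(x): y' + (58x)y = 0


P(x) = 58x ⇒ μ = e^(29x²).
Q(x) = 0 so μ y is constant: y = Ce^(-29x²).


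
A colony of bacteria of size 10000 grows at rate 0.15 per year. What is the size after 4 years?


The ODE dP/dt = 0.15P has solution P(t) = P(0)e^(0.15t).
Substitute P(0) = 10000 and t = 4: P(4) = 10000 e^(0.60) ≈ 18221.


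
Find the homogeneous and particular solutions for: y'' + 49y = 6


Homogeneous part: r² + 49 = 0 ⇒ r = ±7i, so y_h = C₁cos(7x) + C₂sin(7x).
Try constant y_p = A; plug in: 49A = 6 ⇒ A = 6/49.
General solution: y = C₁cos(7x) + C₂sin(7x) + 6/49.


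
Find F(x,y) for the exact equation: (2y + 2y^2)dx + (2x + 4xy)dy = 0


Check exactness: ∂M/∂y = 2 + 4y and ∂N/∂x = 2 + 4y; equal, so the equation is exact.
Integrate M with respect to x (treating y as constant): ∫M dx = 2xy + 2xy^2 + h(y).
Differentiate w.r.t. y and set equal to N: all terms match, so h'(y) = 0 and h is a constant absorbed into C.
General solution: 2xy + 2xy^2 = C.


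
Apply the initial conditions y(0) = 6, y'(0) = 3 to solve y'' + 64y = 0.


Characteristic roots of r² + 64 = 0 are ±8i, so y = C₁cos(8x) + C₂sin(8x).
Apply y(0) = 6: C₁ = 6. Differentiate and apply y'(0) = 3: 8·C₂ = 3, so C₂ = 3/8.
Particular solution: y = 6cos(8x) + (3/8)sin(8x).


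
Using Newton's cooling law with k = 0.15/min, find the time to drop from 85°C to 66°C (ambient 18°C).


From T(t) = T_a + (T₀ - T_a)e^(-kt), set T(t) = 66:
(66 - 18) / (85 - 18) = e^(-0.15t), so t = -ln(0.716)/0.15 ≈ 2.2 minutes.


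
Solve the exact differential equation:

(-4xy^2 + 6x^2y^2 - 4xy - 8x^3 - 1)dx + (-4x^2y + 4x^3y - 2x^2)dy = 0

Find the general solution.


Check exactness: ∂M/∂y = -8xy + 12x^2y - 4x and ∂N/∂x = -8xy + 12x^2y - 4x; equal, so the equation is exact.
Integrate M with respect to x (treating y as constant): ∫M dx = -2x^2y^2 + 2x^3y^2 - 2x^2y - 2x^4 - x + h(y).
Differentiate w.r.t. y and set equal to N: all terms match, so h'(y) = 0 and h is a constant absorbed into C.
General solution: -2x^2y^2 + 2x^3y^2 - 2x^2y - 2x^4 - x = C.


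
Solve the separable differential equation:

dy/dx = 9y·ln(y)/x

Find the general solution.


Separate: dy/[y ln(y)] = 9 dx/x.
Substitute u = ln(y): du/u = 9 dx/x.
Integrate: ln|ln(y)| = 9ln|x| + C₀, hence ln(y) = C·x^9.


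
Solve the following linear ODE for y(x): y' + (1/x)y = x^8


P(x) = 1/x ⇒ μ = x^1.
(x^1 y)' = x^1·x^8 = x^9.
Integrate: x^1 y = x^10/(10) + C.
Solve for y: y = (1/10)x^9 + C/x^1.


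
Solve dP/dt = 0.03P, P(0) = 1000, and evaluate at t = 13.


The ODE dP/dt = 0.03P has solution P(t) = P(0)e^(0.03t).
Substitute P(0) = 1000 and t = 13: P(13) = 1000 e^(0.39) ≈ 1477.


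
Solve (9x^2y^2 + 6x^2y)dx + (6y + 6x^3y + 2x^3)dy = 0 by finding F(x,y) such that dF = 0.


Check exactness: ∂M/∂y = 18x^2y + 6x^2 and ∂N/∂x = 18x^2y + 6x^2; equal, so the equation is exact.
Integrate M with respect to x (treating y as constant): ∫M dx = 3x^3y^2 + 2x^3y + h(y).
Differentiate w.r.t. y and set equal to N: the x-dependent terms already match, leaving h'(y) = 6y. Integrate: h(y) = 3y^2.
So F(x,y) = 3y^2 + 3x^3y^2 + 2x^3y.
General solution: 3y^2 + 3x^3y^2 + 2x^3y = C.


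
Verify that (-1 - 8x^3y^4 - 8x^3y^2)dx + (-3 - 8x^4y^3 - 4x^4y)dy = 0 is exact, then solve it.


Check exactness: ∂M/∂y = -32x^3y^3 - 16x^3y and ∂N/∂x = -32x^3y^3 - 16x^3y; equal, so the equation is exact.
Integrate M with respect to x (treating y as constant): ∫M dx = -x - 2x^4y^4 - 2x^4y^2 + h(y).
Differentiate w.r.t. y and set equal to N: the x-dependent terms already match, leaving h'(y) = -3. Integrate: h(y) = -3y.
So F(x,y) = -3y - x - 2x^4y^4 - 2x^4y^2.
General solution: -3y - x - 2x^4y^4 - 2x^4y^2 = C.


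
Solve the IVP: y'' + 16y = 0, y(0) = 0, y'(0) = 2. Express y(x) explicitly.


Characteristic roots of r² + 16 = 0 are ±4i, so y = C₁cos(4x) + C₂sin(4x).
Apply y(0) = 0: C₁ = 0. Differentiate and apply y'(0) = 2: 4·C₂ = 2, so C₂ = 1/2.
Particular solution: y = (1/2)sin(4x).


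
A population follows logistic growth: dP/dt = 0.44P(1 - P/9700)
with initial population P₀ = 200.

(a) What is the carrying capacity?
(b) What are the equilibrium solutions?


Logistic ODE dP/dt = 0.44P(1 - P/9700) has equilibria where dP/dt = 0, i.e. P = 0 or P = 9700.
The coefficient (1 - P/K) = 0 when P = K, identifying K = 9700 as the carrying capacity.
(a) K = 9700; (b) equilibria P = 0 and P = 9700.


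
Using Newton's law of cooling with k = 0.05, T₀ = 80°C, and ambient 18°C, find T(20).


Newton's law: dT/dt = -k(T - T_a) has solution T(t) = T_a + (T₀ - T_a)e^(-kt).
Plug in T_a = 18, T₀ = 80, k = 0.05, t = 20: T(20) = 18 + (62)e^(-1.00) ≈ 40.8°C.


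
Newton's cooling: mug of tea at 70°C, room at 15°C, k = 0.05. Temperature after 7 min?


Newton's law: dT/dt = -k(T - T_a) has solution T(t) = T_a + (T₀ - T_a)e^(-kt).
Plug in T_a = 15, T₀ = 70, k = 0.05, t = 7: T(7) = 15 + (55)e^(-0.35) ≈ 53.8°C.


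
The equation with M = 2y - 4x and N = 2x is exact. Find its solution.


Check exactness: ∂M/∂y = 2 and ∂N/∂x = 2; equal, so the equation is exact.
Integrate M with respect to x (treating y as constant): ∫M dx = 2xy - 2x^2 + h(y).
Differentiate w.r.t. y and set equal to N: all terms match, so h'(y) = 0 and h is a constant absorbed into C.
General solution: 2xy - 2x^2 = C.


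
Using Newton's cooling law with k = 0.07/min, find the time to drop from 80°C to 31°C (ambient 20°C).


From T(t) = T_a + (T₀ - T_a)e^(-kt), set T(t) = 31:
(31 - 20) / (80 - 20) = e^(-0.07t), so t = -ln(0.183)/0.07 ≈ 24.2 minutes.


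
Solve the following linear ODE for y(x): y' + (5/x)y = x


P(x) = 5/x ⇒ μ = x^5.
(x^5 y)' = x^6 ⇒ x^5 y = x^7/(7) + C.
Solve for y: y = (1/7)x^2 + C/x^5.


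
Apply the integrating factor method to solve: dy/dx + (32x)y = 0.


P(x) = 32x ⇒ μ = e^(16x²).
Q(x) = 0 so μ y is constant: y = Ce^(-16x²).


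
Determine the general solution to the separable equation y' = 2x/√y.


Separate: √y dy = 2x dx.
Integrate: (2/3)y^(3/2) = x² + C.


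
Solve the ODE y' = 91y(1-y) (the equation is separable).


Separate: dy/[y(1-y)] = 91 dx.
Partial fractions: 1/[y(1-y)] = 1/y + 1/(1-y).
Integrate: ln|y/(1-y)| = 91x + C₀.
Solve for y: y = 1/(1 + Ce^(-91x)).


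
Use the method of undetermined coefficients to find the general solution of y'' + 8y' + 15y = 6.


Characteristic roots of r² + 8r + 15 = 0 are -3, -5.
y_h = C₁e^(-3x) + C₂e^(-5x).
Constant forcing; try y_p = A. Then 15A = 6 ⇒ A = 2/5.
General solution: y = C₁e^(-3x) + C₂e^(-5x) + 2/5.


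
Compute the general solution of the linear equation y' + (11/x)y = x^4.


P(x) = 11/x ⇒ μ = x^11.
(x^11 y)' = x^15 ⇒ x^11 y = x^16/(16) + C.
Solve for y: y = (1/16)x^5 + C/x^11.


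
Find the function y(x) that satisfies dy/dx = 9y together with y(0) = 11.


General solution of y' = 9y is y = Ce^(9x).
Apply y(0) = 11: C = 11.
Particular solution: y = 11e^(9x).


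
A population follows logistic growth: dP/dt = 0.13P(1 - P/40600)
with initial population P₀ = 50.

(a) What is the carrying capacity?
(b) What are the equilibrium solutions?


Logistic ODE dP/dt = 0.13P(1 - P/40600) has equilibria where dP/dt = 0, i.e. P = 0 or P = 40600.
The coefficient (1 - P/K) = 0 when P = K, identifying K = 40600 as the carrying capacity.
(a) K = 40600; (b) equilibria P = 0 and P = 40600.


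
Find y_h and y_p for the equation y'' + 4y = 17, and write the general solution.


Homogeneous part: r² + 4 = 0 ⇒ r = ±2i, so y_h = C₁cos(2x) + C₂sin(2x).
Try constant y_p = A; plug in: 4A = 17 ⇒ A = 17/4.
General solution: y = C₁cos(2x) + C₂sin(2x) + 17/4.


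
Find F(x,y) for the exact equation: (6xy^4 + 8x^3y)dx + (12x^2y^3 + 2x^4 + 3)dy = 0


Check exactness: ∂M/∂y = 24xy^3 + 8x^3 and ∂N/∂x = 24xy^3 + 8x^3; equal, so the equation is exact.
Integrate M with respect to x (treating y as constant): ∫M dx = 3x^2y^4 + 2x^4y + h(y).
Differentiate w.r.t. y and set equal to N: the x-dependent terms already match, leaving h'(y) = 3. Integrate: h(y) = 3y.
So F(x,y) = 3x^2y^4 + 2x^4y + 3y.
General solution: 3x^2y^4 + 2x^4y + 3y = C.


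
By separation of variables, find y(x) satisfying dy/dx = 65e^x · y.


Separate variables: dy/y = 65e^x dx.
Integrate: ln|y| = 65e^x + C₀.
Exponentiate: y = Ce^(65e^x).


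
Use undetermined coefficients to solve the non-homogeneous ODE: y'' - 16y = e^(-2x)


Characteristic roots of r² - 16 = 0 are -4, 4.
y_h = C₁e^(-4x) + C₂e^(4x).
Forcing exponent -2 is not a characteristic root; try y_p = Ae^(-2x).
Substitute: A·(4 + (0)·-2 + (-16)) = A·-12 = 1, so A = -1/12.
General solution: y = C₁e^(-4x) + C₂e^(4x) - (1/12)e^(-2x).
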